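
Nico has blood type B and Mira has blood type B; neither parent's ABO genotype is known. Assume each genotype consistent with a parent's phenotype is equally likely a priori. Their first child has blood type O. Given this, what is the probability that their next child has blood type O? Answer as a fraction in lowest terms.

Possible genotypes: Nico ∈ {BB, BO}; Mira ∈ {BB, BO}.
Weight each parental genotype pair by prior × P(type-O child):
  BO × BO: posterior weight 1; P(next child type O) = 1/4.
Weighted sum = 1/4.

1/4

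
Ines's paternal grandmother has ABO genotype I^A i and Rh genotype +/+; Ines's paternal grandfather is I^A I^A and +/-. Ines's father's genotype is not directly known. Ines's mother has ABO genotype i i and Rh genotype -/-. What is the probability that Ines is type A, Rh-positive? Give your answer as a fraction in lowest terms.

Ines's father's ABO genotype from I^A i × I^A I^A: 1/2 I^A I^A, 1/2 I^A i.
Crossing each possibility with the mother i i and summing P(type A): 1/2·1 + 1/2·1/2 = 3/4.
Similarly for Rh via the father's Rh distribution: P(Rh+) = 3/4.
Independent loci: 3/4 × 3/4 = 9/16.

9/16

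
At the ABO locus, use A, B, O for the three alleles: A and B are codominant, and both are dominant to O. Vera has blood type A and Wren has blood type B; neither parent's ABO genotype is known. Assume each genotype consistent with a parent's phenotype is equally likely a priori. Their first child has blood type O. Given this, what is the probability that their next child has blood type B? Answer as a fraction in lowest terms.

1/4

Possible genotypes: Vera ∈ {AA, AO}; Wren ∈ {BB, BO}.
Weight each parental genotype pair by prior × P(type-O child):
  AO × BO: posterior weight 1; P(next child type B) = 1/4.
Weighted sum = 1/4.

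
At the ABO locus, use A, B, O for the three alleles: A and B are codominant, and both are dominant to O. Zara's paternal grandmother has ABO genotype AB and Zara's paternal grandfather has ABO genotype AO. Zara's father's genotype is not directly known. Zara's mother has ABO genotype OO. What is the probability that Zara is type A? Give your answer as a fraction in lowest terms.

1/2

Zara's father's ABO genotype from AB × AO: 1/4 AA, 1/4 AB, 1/4 AO, 1/4 BO.
Crossing each possibility with the mother OO and summing P(type A): 1/4·1 + 1/4·1/2 + 1/4·1/2 + 1/4·0 = 1/2.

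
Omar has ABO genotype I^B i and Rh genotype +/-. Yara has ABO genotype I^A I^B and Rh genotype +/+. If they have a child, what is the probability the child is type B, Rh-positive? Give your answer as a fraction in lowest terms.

1/2

ABO cross I^B i × I^A I^B → offspring phenotypes: 1/4 A, 1/2 B, 1/4 AB.
Rh cross +/- × +/+ → 1 Rh+.
Independent loci: P(type B, Rh-positive) = 1/2 × 1 = 1/2.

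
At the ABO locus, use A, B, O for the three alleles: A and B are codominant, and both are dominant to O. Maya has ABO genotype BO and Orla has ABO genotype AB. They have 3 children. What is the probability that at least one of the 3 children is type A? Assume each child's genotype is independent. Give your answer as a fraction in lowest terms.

ABO cross BO × AB → 1/4 A, 1/2 B, 1/4 AB.
So P(type A) = 1/4 per child.
P(none) = (3/4)^3 = 27/64; P(at least one) = 1 − 27/64 = 37/64.

37/64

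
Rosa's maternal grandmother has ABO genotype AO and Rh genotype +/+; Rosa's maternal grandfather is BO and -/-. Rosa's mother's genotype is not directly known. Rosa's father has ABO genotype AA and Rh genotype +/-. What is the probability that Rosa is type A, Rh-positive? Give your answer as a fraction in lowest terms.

9/16

Rosa's mother's ABO genotype from AO × BO: 1/4 AB, 1/4 AO, 1/4 BO, 1/4 OO.
Crossing each possibility with the father AA and summing P(type A): 1/4·1/2 + 1/4·1 + 1/4·1/2 + 1/4·1 = 3/4.
Similarly for Rh via the mother's Rh distribution: P(Rh+) = 3/4.
Independent loci: 3/4 × 3/4 = 9/16.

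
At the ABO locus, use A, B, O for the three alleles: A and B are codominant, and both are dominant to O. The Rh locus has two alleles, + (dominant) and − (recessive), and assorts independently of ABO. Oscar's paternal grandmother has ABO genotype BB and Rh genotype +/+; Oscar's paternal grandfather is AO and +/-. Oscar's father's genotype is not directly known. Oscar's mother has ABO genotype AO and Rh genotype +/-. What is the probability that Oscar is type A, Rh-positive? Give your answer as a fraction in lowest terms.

21/64

Oscar's father's ABO genotype from BB × AO: 1/2 AB, 1/2 BO.
Crossing each possibility with the mother AO and summing P(type A): 1/2·1/2 + 1/2·1/4 = 3/8.
Similarly for Rh via the father's Rh distribution: P(Rh+) = 7/8.
Independent loci: 3/8 × 7/8 = 21/64.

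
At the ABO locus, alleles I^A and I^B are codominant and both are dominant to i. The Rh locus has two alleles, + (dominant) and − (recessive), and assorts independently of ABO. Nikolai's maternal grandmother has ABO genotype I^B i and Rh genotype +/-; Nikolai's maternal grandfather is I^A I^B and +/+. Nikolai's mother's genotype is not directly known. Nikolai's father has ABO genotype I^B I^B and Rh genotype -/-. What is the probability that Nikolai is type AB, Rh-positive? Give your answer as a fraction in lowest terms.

Nikolai's mother's ABO genotype from I^B i × I^A I^B: 1/4 I^A I^B, 1/4 I^A i, 1/4 I^B I^B, 1/4 I^B i.
Crossing each possibility with the father I^B I^B and summing P(type AB): 1/4·1/2 + 1/4·1/2 + 1/4·0 + 1/4·0 = 1/4.
Similarly for Rh via the mother's Rh distribution: P(Rh+) = 3/4.
Independent loci: 1/4 × 3/4 = 3/16.

3/16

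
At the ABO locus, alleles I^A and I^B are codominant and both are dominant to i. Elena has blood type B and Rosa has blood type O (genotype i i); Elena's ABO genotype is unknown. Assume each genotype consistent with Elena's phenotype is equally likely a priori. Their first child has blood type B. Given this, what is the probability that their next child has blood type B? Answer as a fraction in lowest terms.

Possible genotypes: Elena ∈ {I^B I^B, I^B i}; Rosa ∈ {i i}.
Weight each parental genotype pair by prior × P(type-B child):
  I^B I^B × i i: posterior weight 2/3; P(next child type B) = 1.
  I^B i × i i: posterior weight 1/3; P(next child type B) = 1/2.
Weighted sum = 5/6.

5/6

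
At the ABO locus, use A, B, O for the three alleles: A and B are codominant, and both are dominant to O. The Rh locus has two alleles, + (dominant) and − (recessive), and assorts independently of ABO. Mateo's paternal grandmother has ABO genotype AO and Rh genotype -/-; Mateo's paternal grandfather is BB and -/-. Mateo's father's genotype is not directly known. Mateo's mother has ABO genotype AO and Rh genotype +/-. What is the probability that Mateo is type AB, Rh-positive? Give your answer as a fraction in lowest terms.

1/8

Mateo's father's ABO genotype from AO × BB: 1/2 AB, 1/2 BO.
Crossing each possibility with the mother AO and summing P(type AB): 1/2·1/4 + 1/2·1/4 = 1/4.
Similarly for Rh via the father's Rh distribution: P(Rh+) = 1/2.
Independent loci: 1/4 × 1/2 = 1/8.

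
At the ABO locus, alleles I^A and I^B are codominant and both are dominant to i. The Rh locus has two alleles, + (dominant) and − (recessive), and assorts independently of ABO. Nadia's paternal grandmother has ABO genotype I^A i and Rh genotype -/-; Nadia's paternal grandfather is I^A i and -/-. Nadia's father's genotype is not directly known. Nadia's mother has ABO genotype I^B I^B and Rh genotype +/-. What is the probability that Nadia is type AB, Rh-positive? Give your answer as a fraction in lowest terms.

Nadia's father's ABO genotype from I^A i × I^A i: 1/4 I^A I^A, 1/2 I^A i, 1/4 i i.
Crossing each possibility with the mother I^B I^B and summing P(type AB): 1/4·1 + 1/2·1/2 + 1/4·0 = 1/2.
Similarly for Rh via the father's Rh distribution: P(Rh+) = 1/2.
Independent loci: 1/2 × 1/2 = 1/4.

1/4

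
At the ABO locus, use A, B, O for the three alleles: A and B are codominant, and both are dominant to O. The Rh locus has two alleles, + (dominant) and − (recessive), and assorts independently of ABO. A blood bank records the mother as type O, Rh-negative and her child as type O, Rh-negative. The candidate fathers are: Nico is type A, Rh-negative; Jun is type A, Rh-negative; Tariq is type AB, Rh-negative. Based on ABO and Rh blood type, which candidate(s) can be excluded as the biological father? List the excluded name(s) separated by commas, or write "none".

A candidate is excluded only if no genotype consistent with his phenotype could produce a type O, Rh-negative child with a type O, Rh-negative mother.
Tariq (type AB, Rh-): no genotype consistent with that phenotype can produce a type-O Rh- child with a type-O mother.

Tariq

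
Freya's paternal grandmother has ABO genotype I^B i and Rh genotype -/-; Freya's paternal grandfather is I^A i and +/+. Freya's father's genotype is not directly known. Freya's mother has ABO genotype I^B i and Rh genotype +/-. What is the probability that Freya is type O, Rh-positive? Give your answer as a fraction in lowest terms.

Freya's father's ABO genotype from I^B i × I^A i: 1/4 I^A I^B, 1/4 I^A i, 1/4 I^B i, 1/4 i i.
Crossing each possibility with the mother I^B i and summing P(type O): 1/4·0 + 1/4·1/4 + 1/4·1/4 + 1/4·1/2 = 1/4.
Similarly for Rh via the father's Rh distribution: P(Rh+) = 3/4.
Independent loci: 1/4 × 3/4 = 3/16.

3/16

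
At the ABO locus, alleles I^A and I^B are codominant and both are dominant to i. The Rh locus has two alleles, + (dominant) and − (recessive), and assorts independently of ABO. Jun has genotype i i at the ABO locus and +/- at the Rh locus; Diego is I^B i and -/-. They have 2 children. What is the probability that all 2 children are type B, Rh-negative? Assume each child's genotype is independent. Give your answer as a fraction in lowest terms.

ABO cross i i × I^B i → 1/2 O, 1/2 B.
Rh cross +/- × -/- → 1/2 Rh+, 1/2 Rh-; so P(type B, Rh-negative) = 1/2 × 1/2 = 1/4 per child.
All 2 independent: (1/4)^2 = 1/16.

1/16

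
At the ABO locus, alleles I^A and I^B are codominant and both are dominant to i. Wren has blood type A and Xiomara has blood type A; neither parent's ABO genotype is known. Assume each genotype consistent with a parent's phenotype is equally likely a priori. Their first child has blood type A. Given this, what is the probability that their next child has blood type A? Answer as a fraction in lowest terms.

Possible genotypes: Wren ∈ {I^A I^A, I^A i}; Xiomara ∈ {I^A I^A, I^A i}.
Weight each parental genotype pair by prior × P(type-A child):
  I^A I^A × I^A I^A: posterior weight 4/15; P(next child type A) = 1.
  I^A I^A × I^A i: posterior weight 4/15; P(next child type A) = 1.
  I^A i × I^A I^A: posterior weight 4/15; P(next child type A) = 1.
  I^A i × I^A i: posterior weight 1/5; P(next child type A) = 3/4.
Weighted sum = 19/20.

19/20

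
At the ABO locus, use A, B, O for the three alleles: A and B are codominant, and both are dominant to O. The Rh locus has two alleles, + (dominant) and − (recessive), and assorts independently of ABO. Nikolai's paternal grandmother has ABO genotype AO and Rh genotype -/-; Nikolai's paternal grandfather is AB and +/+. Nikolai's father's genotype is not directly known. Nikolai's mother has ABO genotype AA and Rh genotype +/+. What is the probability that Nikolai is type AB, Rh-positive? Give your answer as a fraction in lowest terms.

Nikolai's father's ABO genotype from AO × AB: 1/4 AA, 1/4 AB, 1/4 AO, 1/4 BO.
Crossing each possibility with the mother AA and summing P(type AB): 1/4·0 + 1/4·1/2 + 1/4·0 + 1/4·1/2 = 1/4.
Similarly for Rh via the father's Rh distribution: P(Rh+) = 1.
Independent loci: 1/4 × 1 = 1/4.

1/4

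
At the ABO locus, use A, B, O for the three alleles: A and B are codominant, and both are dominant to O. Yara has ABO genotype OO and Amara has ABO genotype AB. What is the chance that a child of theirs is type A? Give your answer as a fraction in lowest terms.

ABO cross OO × AB → offspring phenotypes: 1/2 A, 1/2 B.
So P(type A) = 1/2.

1/2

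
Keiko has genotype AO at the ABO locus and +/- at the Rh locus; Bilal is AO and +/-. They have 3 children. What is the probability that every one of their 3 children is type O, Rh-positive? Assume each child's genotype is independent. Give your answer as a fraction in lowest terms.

ABO cross AO × AO → 1/4 O, 3/4 A.
Rh cross +/- × +/- → 3/4 Rh+, 1/4 Rh-; so P(type O, Rh-positive) = 1/4 × 3/4 = 3/16 per child.
All 3 independent: (3/16)^3 = 27/4096.

27/4096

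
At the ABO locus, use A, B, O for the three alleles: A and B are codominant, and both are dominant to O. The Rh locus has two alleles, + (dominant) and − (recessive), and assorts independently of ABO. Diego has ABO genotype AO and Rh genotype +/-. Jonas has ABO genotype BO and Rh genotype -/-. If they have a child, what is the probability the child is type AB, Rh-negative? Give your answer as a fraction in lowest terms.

1/8

ABO cross AO × BO → offspring phenotypes: 1/4 O, 1/4 A, 1/4 B, 1/4 AB.
Rh cross +/- × -/- → 1/2 Rh+, 1/2 Rh-.
Independent loci: P(type AB, Rh-negative) = 1/4 × 1/2 = 1/8.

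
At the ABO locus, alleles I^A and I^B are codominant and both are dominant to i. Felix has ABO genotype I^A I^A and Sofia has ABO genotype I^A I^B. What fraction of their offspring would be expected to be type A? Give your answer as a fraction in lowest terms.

ABO cross I^A I^A × I^A I^B → offspring phenotypes: 1/2 A, 1/2 AB.
So P(type A) = 1/2.

1/2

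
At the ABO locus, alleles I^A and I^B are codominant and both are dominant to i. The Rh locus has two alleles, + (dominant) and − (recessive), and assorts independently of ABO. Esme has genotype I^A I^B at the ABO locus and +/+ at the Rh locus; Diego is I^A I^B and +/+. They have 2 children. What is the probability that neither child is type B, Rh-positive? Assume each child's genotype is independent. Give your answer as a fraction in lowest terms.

ABO cross I^A I^B × I^A I^B → 1/4 A, 1/4 B, 1/2 AB.
Rh cross +/+ × +/+ → 1 Rh+; so P(type B, Rh-positive) = 1/4 × 1 = 1/4 per child.
P(not type B, Rh-positive) = 3/4 for one child; (3/4)^2 = 9/16.

9/16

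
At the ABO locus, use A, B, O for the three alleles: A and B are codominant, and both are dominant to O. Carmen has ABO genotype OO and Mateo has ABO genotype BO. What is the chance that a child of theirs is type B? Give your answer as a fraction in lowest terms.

ABO cross OO × BO → offspring phenotypes: 1/2 O, 1/2 B.
So P(type B) = 1/2.

1/2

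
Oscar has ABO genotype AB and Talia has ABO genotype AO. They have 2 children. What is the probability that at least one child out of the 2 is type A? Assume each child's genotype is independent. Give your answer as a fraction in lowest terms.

ABO cross AB × AO → 1/2 A, 1/4 B, 1/4 AB.
So P(type A) = 1/2 per child.
P(none) = (1/2)^2 = 1/4; P(at least one) = 1 − 1/4 = 3/4.

3/4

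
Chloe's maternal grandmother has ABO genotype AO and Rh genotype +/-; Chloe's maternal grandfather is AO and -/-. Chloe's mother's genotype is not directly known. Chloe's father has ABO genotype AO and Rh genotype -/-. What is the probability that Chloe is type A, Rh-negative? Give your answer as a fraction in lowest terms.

9/16

Chloe's mother's ABO genotype from AO × AO: 1/4 AA, 1/2 AO, 1/4 OO.
Crossing each possibility with the father AO and summing P(type A): 1/4·1 + 1/2·3/4 + 1/4·1/2 = 3/4.
Similarly for Rh via the mother's Rh distribution: P(Rh-) = 3/4.
Independent loci: 3/4 × 3/4 = 9/16.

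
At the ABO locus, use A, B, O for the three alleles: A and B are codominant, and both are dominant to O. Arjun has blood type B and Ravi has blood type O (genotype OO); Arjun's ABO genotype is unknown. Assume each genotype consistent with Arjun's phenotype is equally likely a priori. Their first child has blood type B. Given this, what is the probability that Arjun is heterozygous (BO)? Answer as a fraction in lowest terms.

1/3

Possible genotypes: Arjun ∈ {BB, BO}; Ravi ∈ {OO}.
Weight each parental genotype pair by prior × P(type-B child):
  BB × OO: posterior weight 2/3.
  BO × OO: posterior weight 1/3.
Sum the posterior weight over pairs where Arjun is BO: 1/3.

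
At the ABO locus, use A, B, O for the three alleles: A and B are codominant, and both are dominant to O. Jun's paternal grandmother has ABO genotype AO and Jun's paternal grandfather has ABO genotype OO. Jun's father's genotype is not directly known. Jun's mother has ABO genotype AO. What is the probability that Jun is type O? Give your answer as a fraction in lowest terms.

Jun's father's ABO genotype from AO × OO: 1/2 AO, 1/2 OO.
Crossing each possibility with the mother AO and summing P(type O): 1/2·1/4 + 1/2·1/2 = 3/8.

3/8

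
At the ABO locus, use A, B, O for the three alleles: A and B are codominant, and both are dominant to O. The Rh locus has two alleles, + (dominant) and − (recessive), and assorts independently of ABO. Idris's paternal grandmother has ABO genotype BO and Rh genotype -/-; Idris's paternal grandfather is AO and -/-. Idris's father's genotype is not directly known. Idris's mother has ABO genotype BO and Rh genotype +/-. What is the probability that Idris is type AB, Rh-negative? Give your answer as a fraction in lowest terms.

Idris's father's ABO genotype from BO × AO: 1/4 AB, 1/4 AO, 1/4 BO, 1/4 OO.
Crossing each possibility with the mother BO and summing P(type AB): 1/4·1/4 + 1/4·1/4 + 1/4·0 + 1/4·0 = 1/8.
Similarly for Rh via the father's Rh distribution: P(Rh-) = 1/2.
Independent loci: 1/8 × 1/2 = 1/16.

1/16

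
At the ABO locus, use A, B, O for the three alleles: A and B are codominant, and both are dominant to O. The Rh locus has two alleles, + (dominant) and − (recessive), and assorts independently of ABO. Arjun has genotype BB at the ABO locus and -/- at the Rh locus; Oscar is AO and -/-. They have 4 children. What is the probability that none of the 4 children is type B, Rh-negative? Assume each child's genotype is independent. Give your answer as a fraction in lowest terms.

1/16

ABO cross BB × AO → 1/2 B, 1/2 AB.
Rh cross -/- × -/- → 1 Rh-; so P(type B, Rh-negative) = 1/2 × 1 = 1/2 per child.
P(not type B, Rh-negative) = 1/2 for one child; (1/2)^4 = 1/16.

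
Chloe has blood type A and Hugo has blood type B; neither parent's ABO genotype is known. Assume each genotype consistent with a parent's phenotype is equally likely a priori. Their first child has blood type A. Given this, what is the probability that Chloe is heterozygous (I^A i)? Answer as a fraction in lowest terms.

1/3

Possible genotypes: Chloe ∈ {I^A I^A, I^A i}; Hugo ∈ {I^B I^B, I^B i}.
Weight each parental genotype pair by prior × P(type-A child):
  I^A I^A × I^B i: posterior weight 2/3.
  I^A i × I^B i: posterior weight 1/3.
Sum the posterior weight over pairs where Chloe is I^A i: 1/3.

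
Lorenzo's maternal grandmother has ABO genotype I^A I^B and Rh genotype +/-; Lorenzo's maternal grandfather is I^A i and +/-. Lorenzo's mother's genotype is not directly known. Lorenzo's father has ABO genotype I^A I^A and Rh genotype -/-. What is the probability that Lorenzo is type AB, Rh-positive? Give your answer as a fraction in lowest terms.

Lorenzo's mother's ABO genotype from I^A I^B × I^A i: 1/4 I^A I^A, 1/4 I^A I^B, 1/4 I^A i, 1/4 I^B i.
Crossing each possibility with the father I^A I^A and summing P(type AB): 1/4·0 + 1/4·1/2 + 1/4·0 + 1/4·1/2 = 1/4.
Similarly for Rh via the mother's Rh distribution: P(Rh+) = 1/2.
Independent loci: 1/4 × 1/2 = 1/8.

1/8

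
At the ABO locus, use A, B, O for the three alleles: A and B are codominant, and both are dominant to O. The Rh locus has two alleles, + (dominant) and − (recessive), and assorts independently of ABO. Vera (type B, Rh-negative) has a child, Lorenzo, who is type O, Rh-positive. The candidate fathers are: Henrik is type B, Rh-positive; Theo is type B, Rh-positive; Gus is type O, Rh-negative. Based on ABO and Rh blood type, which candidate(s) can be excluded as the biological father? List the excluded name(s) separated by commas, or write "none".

A candidate is excluded only if no genotype consistent with his phenotype could produce a type O, Rh-positive child with a type B, Rh-negative mother.
Gus (type O, Rh-): no genotype consistent with that phenotype can produce a type-O Rh+ child with a type-B mother.

Gus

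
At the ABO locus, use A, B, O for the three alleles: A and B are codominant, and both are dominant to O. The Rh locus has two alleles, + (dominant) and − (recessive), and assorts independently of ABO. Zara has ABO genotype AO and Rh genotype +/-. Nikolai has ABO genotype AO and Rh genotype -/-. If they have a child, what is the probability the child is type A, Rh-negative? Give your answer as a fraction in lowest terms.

ABO cross AO × AO → offspring phenotypes: 1/4 O, 3/4 A.
Rh cross +/- × -/- → 1/2 Rh+, 1/2 Rh-.
Independent loci: P(type A, Rh-negative) = 3/4 × 1/2 = 3/8.

3/8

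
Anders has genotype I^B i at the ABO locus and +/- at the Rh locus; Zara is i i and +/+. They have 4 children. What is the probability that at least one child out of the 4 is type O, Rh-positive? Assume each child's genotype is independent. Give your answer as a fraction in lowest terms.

15/16

ABO cross I^B i × i i → 1/2 O, 1/2 B.
Rh cross +/- × +/+ → 1 Rh+; so P(type O, Rh-positive) = 1/2 × 1 = 1/2 per child.
P(none) = (1/2)^4 = 1/16; P(at least one) = 1 − 1/16 = 15/16.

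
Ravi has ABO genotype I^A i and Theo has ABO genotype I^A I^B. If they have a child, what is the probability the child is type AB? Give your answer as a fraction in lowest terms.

ABO cross I^A i × I^A I^B → offspring phenotypes: 1/2 A, 1/4 B, 1/4 AB.
So P(type AB) = 1/4.

1/4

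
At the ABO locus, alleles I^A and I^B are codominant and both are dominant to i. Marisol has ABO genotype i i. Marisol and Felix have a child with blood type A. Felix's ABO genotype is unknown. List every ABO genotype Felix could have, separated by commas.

For each candidate genotype of Felix, check whether crossing it with i i can produce every observed child phenotype.
  I^A I^A → possible child types {A} ✓
  I^A I^B → possible child types {A, B} ✓
  I^A i → possible child types {O, A} ✓
  I^B I^B → possible child types {B} ✗
  I^B i → possible child types {O, B} ✗
  i i → possible child types {O} ✗

I^A I^A, I^A I^B, I^A i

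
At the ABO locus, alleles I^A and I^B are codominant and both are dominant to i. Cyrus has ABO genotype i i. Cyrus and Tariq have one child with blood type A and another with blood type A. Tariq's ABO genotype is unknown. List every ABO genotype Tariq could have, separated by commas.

For each candidate genotype of Tariq, check whether crossing it with i i can produce every observed child phenotype.
  I^A I^A → possible child types {A} ✓
  I^A I^B → possible child types {A, B} ✓
  I^A i → possible child types {O, A} ✓
  I^B I^B → possible child types {B} ✗
  I^B i → possible child types {O, B} ✗
  i i → possible child types {O} ✗

I^A I^A, I^A I^B, I^A i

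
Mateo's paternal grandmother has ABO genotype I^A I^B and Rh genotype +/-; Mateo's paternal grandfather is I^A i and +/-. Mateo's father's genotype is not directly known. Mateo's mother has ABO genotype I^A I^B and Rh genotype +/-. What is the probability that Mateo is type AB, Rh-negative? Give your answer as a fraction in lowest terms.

Mateo's father's ABO genotype from I^A I^B × I^A i: 1/4 I^A I^A, 1/4 I^A I^B, 1/4 I^A i, 1/4 I^B i.
Crossing each possibility with the mother I^A I^B and summing P(type AB): 1/4·1/2 + 1/4·1/2 + 1/4·1/4 + 1/4·1/4 = 3/8.
Similarly for Rh via the father's Rh distribution: P(Rh-) = 1/4.
Independent loci: 3/8 × 1/4 = 3/32.

3/32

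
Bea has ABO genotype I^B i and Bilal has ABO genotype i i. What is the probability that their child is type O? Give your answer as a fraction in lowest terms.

ABO cross I^B i × i i → offspring phenotypes: 1/2 O, 1/2 B.
So P(type O) = 1/2.

1/2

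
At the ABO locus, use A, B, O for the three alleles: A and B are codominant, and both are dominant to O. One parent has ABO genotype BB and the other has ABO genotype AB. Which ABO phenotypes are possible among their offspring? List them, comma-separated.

B, AB

Gametes from BB × AB give offspring ABO genotypes AB, BB, i.e. phenotypes B, AB.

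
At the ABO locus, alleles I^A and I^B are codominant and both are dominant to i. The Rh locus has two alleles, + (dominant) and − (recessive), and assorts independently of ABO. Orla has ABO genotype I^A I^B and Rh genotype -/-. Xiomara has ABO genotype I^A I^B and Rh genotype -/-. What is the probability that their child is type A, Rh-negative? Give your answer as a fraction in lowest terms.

ABO cross I^A I^B × I^A I^B → offspring phenotypes: 1/4 A, 1/4 B, 1/2 AB.
Rh cross -/- × -/- → 1 Rh-.
Independent loci: P(type A, Rh-negative) = 1/4 × 1 = 1/4.

1/4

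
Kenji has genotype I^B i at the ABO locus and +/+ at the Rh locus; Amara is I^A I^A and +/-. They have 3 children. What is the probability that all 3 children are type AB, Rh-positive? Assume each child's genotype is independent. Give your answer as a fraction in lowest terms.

ABO cross I^B i × I^A I^A → 1/2 A, 1/2 AB.
Rh cross +/+ × +/- → 1 Rh+; so P(type AB, Rh-positive) = 1/2 × 1 = 1/2 per child.
All 3 independent: (1/2)^3 = 1/8.

1/8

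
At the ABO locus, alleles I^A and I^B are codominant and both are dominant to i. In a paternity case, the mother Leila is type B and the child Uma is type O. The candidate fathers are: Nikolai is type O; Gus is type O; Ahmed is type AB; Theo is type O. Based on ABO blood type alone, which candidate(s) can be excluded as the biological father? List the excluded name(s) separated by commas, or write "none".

A candidate is excluded only if no genotype consistent with his phenotype could produce a type O child with a type B mother.
Ahmed (type AB): no genotype consistent with that phenotype can produce a type-O child with a type-B mother.

Ahmed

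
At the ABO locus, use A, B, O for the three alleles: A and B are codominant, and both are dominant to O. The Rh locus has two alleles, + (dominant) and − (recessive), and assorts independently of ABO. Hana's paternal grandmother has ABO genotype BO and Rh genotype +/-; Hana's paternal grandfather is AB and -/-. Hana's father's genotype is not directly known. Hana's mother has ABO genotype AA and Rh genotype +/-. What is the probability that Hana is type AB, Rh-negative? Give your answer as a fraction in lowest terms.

Hana's father's ABO genotype from BO × AB: 1/4 AB, 1/4 AO, 1/4 BB, 1/4 BO.
Crossing each possibility with the mother AA and summing P(type AB): 1/4·1/2 + 1/4·0 + 1/4·1 + 1/4·1/2 = 1/2.
Similarly for Rh via the father's Rh distribution: P(Rh-) = 3/8.
Independent loci: 1/2 × 3/8 = 3/16.

3/16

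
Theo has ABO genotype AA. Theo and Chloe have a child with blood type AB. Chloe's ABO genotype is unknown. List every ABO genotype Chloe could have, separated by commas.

AB, BB, BO

For each candidate genotype of Chloe, check whether crossing it with AA can produce every observed child phenotype.
  AA → possible child types {A} ✗
  AB → possible child types {A, AB} ✓
  AO → possible child types {A} ✗
  BB → possible child types {AB} ✓
  BO → possible child types {A, AB} ✓
  OO → possible child types {A} ✗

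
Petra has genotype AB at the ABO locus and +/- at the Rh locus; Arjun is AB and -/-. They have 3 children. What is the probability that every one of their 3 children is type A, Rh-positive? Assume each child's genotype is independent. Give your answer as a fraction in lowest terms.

ABO cross AB × AB → 1/4 A, 1/4 B, 1/2 AB.
Rh cross +/- × -/- → 1/2 Rh+, 1/2 Rh-; so P(type A, Rh-positive) = 1/4 × 1/2 = 1/8 per child.
All 3 independent: (1/8)^3 = 1/512.

1/512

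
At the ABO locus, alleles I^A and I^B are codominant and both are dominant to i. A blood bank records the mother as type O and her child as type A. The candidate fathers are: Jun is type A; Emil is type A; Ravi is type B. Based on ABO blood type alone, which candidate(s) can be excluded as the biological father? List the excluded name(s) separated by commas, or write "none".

Ravi

A candidate is excluded only if no genotype consistent with his phenotype could produce a type A child with a type O mother.
Ravi (type B): no genotype consistent with that phenotype can produce a type-A child with a type-O mother.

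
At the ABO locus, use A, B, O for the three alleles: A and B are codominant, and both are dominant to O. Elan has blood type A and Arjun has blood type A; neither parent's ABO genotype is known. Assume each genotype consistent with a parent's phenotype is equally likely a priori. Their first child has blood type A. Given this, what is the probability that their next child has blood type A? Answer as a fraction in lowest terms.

Possible genotypes: Elan ∈ {AA, AO}; Arjun ∈ {AA, AO}.
Weight each parental genotype pair by prior × P(type-A child):
  AA × AA: posterior weight 4/15; P(next child type A) = 1.
  AA × AO: posterior weight 4/15; P(next child type A) = 1.
  AO × AA: posterior weight 4/15; P(next child type A) = 1.
  AO × AO: posterior weight 1/5; P(next child type A) = 3/4.
Weighted sum = 19/20.

19/20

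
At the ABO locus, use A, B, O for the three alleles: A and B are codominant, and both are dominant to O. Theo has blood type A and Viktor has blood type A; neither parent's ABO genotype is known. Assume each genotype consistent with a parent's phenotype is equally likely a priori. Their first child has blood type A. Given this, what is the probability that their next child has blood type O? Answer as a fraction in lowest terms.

Possible genotypes: Theo ∈ {AA, AO}; Viktor ∈ {AA, AO}.
Weight each parental genotype pair by prior × P(type-A child):
  AA × AA: posterior weight 4/15; P(next child type O) = 0.
  AA × AO: posterior weight 4/15; P(next child type O) = 0.
  AO × AA: posterior weight 4/15; P(next child type O) = 0.
  AO × AO: posterior weight 1/5; P(next child type O) = 1/4.
Weighted sum = 1/20.

1/20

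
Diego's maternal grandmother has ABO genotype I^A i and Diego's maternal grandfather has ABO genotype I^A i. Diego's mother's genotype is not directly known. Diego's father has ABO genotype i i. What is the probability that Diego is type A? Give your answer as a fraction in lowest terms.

Diego's mother's ABO genotype from I^A i × I^A i: 1/4 I^A I^A, 1/2 I^A i, 1/4 i i.
Crossing each possibility with the father i i and summing P(type A): 1/4·1 + 1/2·1/2 + 1/4·0 = 1/2.

1/2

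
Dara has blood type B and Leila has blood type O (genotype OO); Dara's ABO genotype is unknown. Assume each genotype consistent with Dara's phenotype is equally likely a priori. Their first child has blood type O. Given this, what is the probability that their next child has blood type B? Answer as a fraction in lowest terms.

Possible genotypes: Dara ∈ {BB, BO}; Leila ∈ {OO}.
Weight each parental genotype pair by prior × P(type-O child):
  BO × OO: posterior weight 1; P(next child type B) = 1/2.
Weighted sum = 1/2.

1/2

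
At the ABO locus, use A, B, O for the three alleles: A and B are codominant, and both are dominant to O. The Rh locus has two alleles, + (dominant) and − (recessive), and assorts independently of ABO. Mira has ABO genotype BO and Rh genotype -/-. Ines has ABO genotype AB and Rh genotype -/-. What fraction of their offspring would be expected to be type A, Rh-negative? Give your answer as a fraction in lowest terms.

1/4

ABO cross BO × AB → offspring phenotypes: 1/4 A, 1/2 B, 1/4 AB.
Rh cross -/- × -/- → 1 Rh-.
Independent loci: P(type A, Rh-negative) = 1/4 × 1 = 1/4.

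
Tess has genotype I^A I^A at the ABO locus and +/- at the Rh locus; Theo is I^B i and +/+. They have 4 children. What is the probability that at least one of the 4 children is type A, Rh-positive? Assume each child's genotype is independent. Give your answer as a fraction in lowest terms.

15/16

ABO cross I^A I^A × I^B i → 1/2 A, 1/2 AB.
Rh cross +/- × +/+ → 1 Rh+; so P(type A, Rh-positive) = 1/2 × 1 = 1/2 per child.
P(none) = (1/2)^4 = 1/16; P(at least one) = 1 − 1/16 = 15/16.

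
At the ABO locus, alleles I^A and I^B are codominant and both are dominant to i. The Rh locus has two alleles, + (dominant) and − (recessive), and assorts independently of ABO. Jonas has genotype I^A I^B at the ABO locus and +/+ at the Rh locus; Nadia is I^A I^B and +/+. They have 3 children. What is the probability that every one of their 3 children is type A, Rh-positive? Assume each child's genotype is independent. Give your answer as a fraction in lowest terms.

ABO cross I^A I^B × I^A I^B → 1/4 A, 1/4 B, 1/2 AB.
Rh cross +/+ × +/+ → 1 Rh+; so P(type A, Rh-positive) = 1/4 × 1 = 1/4 per child.
All 3 independent: (1/4)^3 = 1/64.

1/64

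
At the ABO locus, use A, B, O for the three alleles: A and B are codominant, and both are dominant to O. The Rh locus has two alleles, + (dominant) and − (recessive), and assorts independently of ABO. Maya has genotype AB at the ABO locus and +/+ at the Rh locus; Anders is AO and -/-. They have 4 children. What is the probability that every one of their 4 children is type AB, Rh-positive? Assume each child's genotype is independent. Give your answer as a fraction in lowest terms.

ABO cross AB × AO → 1/2 A, 1/4 B, 1/4 AB.
Rh cross +/+ × -/- → 1 Rh+; so P(type AB, Rh-positive) = 1/4 × 1 = 1/4 per child.
All 4 independent: (1/4)^4 = 1/256.

1/256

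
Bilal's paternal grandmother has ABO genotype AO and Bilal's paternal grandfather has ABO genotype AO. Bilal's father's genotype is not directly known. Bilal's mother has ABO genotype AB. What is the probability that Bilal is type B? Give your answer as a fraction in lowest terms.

1/4

Bilal's father's ABO genotype from AO × AO: 1/4 AA, 1/2 AO, 1/4 OO.
Crossing each possibility with the mother AB and summing P(type B): 1/4·0 + 1/2·1/4 + 1/4·1/2 = 1/4.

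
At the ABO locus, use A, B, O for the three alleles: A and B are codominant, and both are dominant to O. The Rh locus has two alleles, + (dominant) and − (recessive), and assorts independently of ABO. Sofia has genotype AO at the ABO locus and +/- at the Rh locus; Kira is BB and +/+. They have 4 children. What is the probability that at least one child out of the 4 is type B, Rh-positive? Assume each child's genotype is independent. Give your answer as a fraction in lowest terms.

15/16

ABO cross AO × BB → 1/2 B, 1/2 AB.
Rh cross +/- × +/+ → 1 Rh+; so P(type B, Rh-positive) = 1/2 × 1 = 1/2 per child.
P(none) = (1/2)^4 = 1/16; P(at least one) = 1 − 1/16 = 15/16.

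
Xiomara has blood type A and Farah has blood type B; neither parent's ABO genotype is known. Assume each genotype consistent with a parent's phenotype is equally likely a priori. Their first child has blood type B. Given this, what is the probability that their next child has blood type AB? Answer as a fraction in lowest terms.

Possible genotypes: Xiomara ∈ {I^A I^A, I^A i}; Farah ∈ {I^B I^B, I^B i}.
Weight each parental genotype pair by prior × P(type-B child):
  I^A i × I^B I^B: posterior weight 2/3; P(next child type AB) = 1/2.
  I^A i × I^B i: posterior weight 1/3; P(next child type AB) = 1/4.
Weighted sum = 5/12.

5/12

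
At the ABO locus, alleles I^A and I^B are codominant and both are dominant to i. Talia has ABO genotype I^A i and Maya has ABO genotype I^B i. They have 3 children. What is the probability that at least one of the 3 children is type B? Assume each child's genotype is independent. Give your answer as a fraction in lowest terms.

ABO cross I^A i × I^B i → 1/4 O, 1/4 A, 1/4 B, 1/4 AB.
So P(type B) = 1/4 per child.
P(none) = (3/4)^3 = 27/64; P(at least one) = 1 − 27/64 = 37/64.

37/64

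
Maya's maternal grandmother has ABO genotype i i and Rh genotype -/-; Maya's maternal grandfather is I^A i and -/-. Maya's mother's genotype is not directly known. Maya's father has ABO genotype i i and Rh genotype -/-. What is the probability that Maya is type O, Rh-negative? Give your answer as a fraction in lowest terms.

3/4

Maya's mother's ABO genotype from i i × I^A i: 1/2 I^A i, 1/2 i i.
Crossing each possibility with the father i i and summing P(type O): 1/2·1/2 + 1/2·1 = 3/4.
Similarly for Rh via the mother's Rh distribution: P(Rh-) = 1.
Independent loci: 3/4 × 1 = 3/4.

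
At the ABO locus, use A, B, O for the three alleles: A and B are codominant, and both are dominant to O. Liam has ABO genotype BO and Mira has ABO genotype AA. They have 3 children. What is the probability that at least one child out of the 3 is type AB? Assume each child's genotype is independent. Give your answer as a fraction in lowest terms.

7/8

ABO cross BO × AA → 1/2 A, 1/2 AB.
So P(type AB) = 1/2 per child.
P(none) = (1/2)^3 = 1/8; P(at least one) = 1 − 1/8 = 7/8.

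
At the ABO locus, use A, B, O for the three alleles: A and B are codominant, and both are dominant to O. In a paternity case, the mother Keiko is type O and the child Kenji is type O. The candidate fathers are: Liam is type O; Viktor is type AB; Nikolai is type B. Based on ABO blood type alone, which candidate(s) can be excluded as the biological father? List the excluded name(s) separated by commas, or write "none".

A candidate is excluded only if no genotype consistent with his phenotype could produce a type O child with a type O mother.
Viktor (type AB): no genotype consistent with that phenotype can produce a type-O child with a type-O mother.

Viktor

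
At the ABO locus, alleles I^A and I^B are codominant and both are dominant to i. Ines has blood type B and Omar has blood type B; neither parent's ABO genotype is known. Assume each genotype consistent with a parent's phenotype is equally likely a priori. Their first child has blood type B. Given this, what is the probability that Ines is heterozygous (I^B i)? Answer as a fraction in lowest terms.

Possible genotypes: Ines ∈ {I^B I^B, I^B i}; Omar ∈ {I^B I^B, I^B i}.
Weight each parental genotype pair by prior × P(type-B child):
  I^B I^B × I^B I^B: posterior weight 4/15.
  I^B I^B × I^B i: posterior weight 4/15.
  I^B i × I^B I^B: posterior weight 4/15.
  I^B i × I^B i: posterior weight 1/5.
Sum the posterior weight over pairs where Ines is I^B i: 7/15.

7/15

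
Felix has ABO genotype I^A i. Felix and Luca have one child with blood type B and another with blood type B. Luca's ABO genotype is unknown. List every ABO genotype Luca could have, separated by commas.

I^A I^B, I^B I^B, I^B i

For each candidate genotype of Luca, check whether crossing it with I^A i can produce every observed child phenotype.
  I^A I^A → possible child types {A} ✗
  I^A I^B → possible child types {A, B, AB} ✓
  I^A i → possible child types {O, A} ✗
  I^B I^B → possible child types {B, AB} ✓
  I^B i → possible child types {O, A, B, AB} ✓
  i i → possible child types {O, A} ✗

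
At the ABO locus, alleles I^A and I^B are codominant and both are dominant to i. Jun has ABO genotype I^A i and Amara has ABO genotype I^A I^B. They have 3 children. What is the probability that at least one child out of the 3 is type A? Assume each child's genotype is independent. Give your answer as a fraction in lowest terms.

7/8

ABO cross I^A i × I^A I^B → 1/2 A, 1/4 B, 1/4 AB.
So P(type A) = 1/2 per child.
P(none) = (1/2)^3 = 1/8; P(at least one) = 1 − 1/8 = 7/8.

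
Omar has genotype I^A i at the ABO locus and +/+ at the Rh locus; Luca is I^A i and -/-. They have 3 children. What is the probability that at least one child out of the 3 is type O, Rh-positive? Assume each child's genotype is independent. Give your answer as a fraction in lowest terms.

37/64

ABO cross I^A i × I^A i → 1/4 O, 3/4 A.
Rh cross +/+ × -/- → 1 Rh+; so P(type O, Rh-positive) = 1/4 × 1 = 1/4 per child.
P(none) = (3/4)^3 = 27/64; P(at least one) = 1 − 27/64 = 37/64.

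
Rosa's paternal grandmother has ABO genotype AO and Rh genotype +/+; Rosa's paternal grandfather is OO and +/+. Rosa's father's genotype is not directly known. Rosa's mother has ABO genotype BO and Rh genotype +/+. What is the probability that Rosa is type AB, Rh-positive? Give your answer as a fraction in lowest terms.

Rosa's father's ABO genotype from AO × OO: 1/2 AO, 1/2 OO.
Crossing each possibility with the mother BO and summing P(type AB): 1/2·1/4 + 1/2·0 = 1/8.
Similarly for Rh via the father's Rh distribution: P(Rh+) = 1.
Independent loci: 1/8 × 1 = 1/8.

1/8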